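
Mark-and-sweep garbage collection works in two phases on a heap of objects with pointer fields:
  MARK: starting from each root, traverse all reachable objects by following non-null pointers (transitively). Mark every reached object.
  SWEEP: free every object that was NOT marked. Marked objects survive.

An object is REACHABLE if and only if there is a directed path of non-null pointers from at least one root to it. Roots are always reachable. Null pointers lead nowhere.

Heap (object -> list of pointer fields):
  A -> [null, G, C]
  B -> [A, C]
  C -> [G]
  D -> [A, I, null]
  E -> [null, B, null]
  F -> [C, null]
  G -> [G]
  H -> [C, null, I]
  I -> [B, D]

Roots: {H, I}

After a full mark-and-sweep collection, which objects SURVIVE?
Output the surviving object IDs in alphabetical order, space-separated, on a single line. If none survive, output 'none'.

Roots: H I
Mark H: refs=C null I, marked=H
Mark I: refs=B D, marked=H I
Mark C: refs=G, marked=C H I
Mark B: refs=A C, marked=B C H I
Mark D: refs=A I null, marked=B C D H I
Mark G: refs=G, marked=B C D G H I
Mark A: refs=null G C, marked=A B C D G H I
Unmarked (collected): E F

Answer: A B C D G H I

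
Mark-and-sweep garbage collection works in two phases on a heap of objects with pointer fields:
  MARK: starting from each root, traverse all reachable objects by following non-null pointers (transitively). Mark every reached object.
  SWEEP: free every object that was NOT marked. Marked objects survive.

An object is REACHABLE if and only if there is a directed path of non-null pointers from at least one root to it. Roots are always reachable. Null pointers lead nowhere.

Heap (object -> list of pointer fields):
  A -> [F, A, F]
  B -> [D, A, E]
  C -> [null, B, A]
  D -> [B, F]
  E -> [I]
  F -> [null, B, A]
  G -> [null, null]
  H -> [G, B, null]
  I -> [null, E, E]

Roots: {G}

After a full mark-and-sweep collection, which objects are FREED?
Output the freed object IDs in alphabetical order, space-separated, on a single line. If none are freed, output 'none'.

Answer: A B C D E F H I

Derivation:
Roots: G
Mark G: refs=null null, marked=G
Unmarked (collected): A B C D E F H I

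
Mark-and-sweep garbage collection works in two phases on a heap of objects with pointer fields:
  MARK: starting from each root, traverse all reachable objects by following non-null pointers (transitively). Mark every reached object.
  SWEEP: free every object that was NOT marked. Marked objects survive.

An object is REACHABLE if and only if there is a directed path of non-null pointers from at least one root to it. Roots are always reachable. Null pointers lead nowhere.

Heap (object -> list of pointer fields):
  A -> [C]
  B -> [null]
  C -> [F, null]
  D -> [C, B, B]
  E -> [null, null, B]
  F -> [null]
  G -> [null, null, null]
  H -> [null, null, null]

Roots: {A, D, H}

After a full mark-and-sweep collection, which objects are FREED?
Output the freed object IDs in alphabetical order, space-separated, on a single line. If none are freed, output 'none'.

Roots: A D H
Mark A: refs=C, marked=A
Mark D: refs=C B B, marked=A D
Mark H: refs=null null null, marked=A D H
Mark C: refs=F null, marked=A C D H
Mark B: refs=null, marked=A B C D H
Mark F: refs=null, marked=A B C D F H
Unmarked (collected): E G

Answer: E G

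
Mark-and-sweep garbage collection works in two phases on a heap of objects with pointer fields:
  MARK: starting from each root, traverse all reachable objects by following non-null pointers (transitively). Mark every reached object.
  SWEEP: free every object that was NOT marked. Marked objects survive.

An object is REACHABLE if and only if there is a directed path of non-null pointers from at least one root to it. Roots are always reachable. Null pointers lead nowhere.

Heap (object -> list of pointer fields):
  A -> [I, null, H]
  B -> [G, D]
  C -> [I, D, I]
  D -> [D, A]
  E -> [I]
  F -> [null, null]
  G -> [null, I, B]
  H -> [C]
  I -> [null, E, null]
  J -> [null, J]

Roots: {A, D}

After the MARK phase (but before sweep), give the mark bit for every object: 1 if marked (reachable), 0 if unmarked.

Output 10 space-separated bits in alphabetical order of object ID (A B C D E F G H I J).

Roots: A D
Mark A: refs=I null H, marked=A
Mark D: refs=D A, marked=A D
Mark I: refs=null E null, marked=A D I
Mark H: refs=C, marked=A D H I
Mark E: refs=I, marked=A D E H I
Mark C: refs=I D I, marked=A C D E H I
Unmarked (collected): B F G J

Answer: 1 0 1 1 1 0 0 1 1 0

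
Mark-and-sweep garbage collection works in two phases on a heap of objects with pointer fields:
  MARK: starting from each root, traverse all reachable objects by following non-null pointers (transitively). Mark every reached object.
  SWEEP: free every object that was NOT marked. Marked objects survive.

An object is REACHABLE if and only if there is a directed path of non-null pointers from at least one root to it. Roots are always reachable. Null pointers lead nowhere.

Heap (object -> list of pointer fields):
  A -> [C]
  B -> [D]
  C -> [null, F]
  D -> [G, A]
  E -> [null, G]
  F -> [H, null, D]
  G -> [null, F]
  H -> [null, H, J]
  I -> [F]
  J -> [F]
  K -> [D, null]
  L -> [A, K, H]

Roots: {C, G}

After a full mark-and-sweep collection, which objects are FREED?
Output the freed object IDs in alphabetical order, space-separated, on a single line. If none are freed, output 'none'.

Answer: B E I K L

Derivation:
Roots: C G
Mark C: refs=null F, marked=C
Mark G: refs=null F, marked=C G
Mark F: refs=H null D, marked=C F G
Mark H: refs=null H J, marked=C F G H
Mark D: refs=G A, marked=C D F G H
Mark J: refs=F, marked=C D F G H J
Mark A: refs=C, marked=A C D F G H J
Unmarked (collected): B E I K L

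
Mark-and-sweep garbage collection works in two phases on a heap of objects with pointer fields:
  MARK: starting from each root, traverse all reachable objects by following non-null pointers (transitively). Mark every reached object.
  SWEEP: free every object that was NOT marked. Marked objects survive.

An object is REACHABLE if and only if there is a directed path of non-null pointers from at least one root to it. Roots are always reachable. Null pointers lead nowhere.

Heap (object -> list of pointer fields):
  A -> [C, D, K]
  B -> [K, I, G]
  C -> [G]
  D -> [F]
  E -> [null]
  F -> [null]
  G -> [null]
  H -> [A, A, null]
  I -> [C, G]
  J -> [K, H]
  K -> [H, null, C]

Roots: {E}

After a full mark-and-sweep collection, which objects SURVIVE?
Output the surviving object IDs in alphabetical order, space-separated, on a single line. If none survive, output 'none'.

Answer: E

Derivation:
Roots: E
Mark E: refs=null, marked=E
Unmarked (collected): A B C D F G H I J K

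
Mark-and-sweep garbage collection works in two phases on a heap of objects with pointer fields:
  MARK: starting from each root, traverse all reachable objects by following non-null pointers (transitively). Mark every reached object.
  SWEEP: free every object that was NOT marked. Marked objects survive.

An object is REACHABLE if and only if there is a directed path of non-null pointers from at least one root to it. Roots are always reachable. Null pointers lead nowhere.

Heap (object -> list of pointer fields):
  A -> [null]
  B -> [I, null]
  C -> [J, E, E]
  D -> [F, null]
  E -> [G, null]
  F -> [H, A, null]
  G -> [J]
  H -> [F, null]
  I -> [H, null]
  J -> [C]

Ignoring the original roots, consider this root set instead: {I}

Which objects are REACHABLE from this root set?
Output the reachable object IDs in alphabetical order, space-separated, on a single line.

Answer: A F H I

Derivation:
Roots: I
Mark I: refs=H null, marked=I
Mark H: refs=F null, marked=H I
Mark F: refs=H A null, marked=F H I
Mark A: refs=null, marked=A F H I
Unmarked (collected): B C D E G J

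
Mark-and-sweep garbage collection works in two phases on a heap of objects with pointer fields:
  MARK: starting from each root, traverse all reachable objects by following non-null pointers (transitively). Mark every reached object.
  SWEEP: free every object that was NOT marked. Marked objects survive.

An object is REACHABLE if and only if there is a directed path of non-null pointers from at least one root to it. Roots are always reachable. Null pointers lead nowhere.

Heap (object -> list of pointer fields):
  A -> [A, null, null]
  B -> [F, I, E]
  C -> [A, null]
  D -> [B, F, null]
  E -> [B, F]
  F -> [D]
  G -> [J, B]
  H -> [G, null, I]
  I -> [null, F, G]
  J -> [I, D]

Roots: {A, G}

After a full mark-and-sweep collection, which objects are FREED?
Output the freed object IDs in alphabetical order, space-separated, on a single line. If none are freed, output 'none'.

Roots: A G
Mark A: refs=A null null, marked=A
Mark G: refs=J B, marked=A G
Mark J: refs=I D, marked=A G J
Mark B: refs=F I E, marked=A B G J
Mark I: refs=null F G, marked=A B G I J
Mark D: refs=B F null, marked=A B D G I J
Mark F: refs=D, marked=A B D F G I J
Mark E: refs=B F, marked=A B D E F G I J
Unmarked (collected): C H

Answer: C H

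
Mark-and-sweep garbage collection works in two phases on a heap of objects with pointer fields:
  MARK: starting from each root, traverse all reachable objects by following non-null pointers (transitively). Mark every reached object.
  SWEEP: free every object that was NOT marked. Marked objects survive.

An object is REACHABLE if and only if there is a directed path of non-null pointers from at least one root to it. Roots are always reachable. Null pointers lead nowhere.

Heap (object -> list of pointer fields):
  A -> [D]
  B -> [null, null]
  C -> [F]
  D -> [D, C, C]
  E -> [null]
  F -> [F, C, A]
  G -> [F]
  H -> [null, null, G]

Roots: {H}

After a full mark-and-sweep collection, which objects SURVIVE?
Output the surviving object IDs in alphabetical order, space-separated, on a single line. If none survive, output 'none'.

Answer: A C D F G H

Derivation:
Roots: H
Mark H: refs=null null G, marked=H
Mark G: refs=F, marked=G H
Mark F: refs=F C A, marked=F G H
Mark C: refs=F, marked=C F G H
Mark A: refs=D, marked=A C F G H
Mark D: refs=D C C, marked=A C D F G H
Unmarked (collected): B E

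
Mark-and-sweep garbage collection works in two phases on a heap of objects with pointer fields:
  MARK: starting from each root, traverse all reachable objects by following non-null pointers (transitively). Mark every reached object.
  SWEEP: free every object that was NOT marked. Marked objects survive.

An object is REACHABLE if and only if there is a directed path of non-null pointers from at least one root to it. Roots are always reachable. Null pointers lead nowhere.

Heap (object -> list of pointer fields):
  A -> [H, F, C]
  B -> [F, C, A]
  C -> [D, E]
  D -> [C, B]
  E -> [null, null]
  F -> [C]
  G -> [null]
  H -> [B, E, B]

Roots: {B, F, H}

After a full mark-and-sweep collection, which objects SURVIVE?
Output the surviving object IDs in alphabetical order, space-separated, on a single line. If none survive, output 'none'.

Roots: B F H
Mark B: refs=F C A, marked=B
Mark F: refs=C, marked=B F
Mark H: refs=B E B, marked=B F H
Mark C: refs=D E, marked=B C F H
Mark A: refs=H F C, marked=A B C F H
Mark E: refs=null null, marked=A B C E F H
Mark D: refs=C B, marked=A B C D E F H
Unmarked (collected): G

Answer: A B C D E F H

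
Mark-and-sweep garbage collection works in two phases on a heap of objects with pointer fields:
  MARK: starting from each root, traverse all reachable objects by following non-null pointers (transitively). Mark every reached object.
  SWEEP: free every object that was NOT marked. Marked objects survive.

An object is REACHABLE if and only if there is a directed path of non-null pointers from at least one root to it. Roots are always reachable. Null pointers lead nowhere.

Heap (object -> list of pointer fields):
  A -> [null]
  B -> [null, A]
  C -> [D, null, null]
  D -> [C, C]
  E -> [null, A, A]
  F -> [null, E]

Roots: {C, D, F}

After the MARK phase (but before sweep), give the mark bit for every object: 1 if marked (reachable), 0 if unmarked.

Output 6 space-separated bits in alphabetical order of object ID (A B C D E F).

Answer: 1 0 1 1 1 1

Derivation:
Roots: C D F
Mark C: refs=D null null, marked=C
Mark D: refs=C C, marked=C D
Mark F: refs=null E, marked=C D F
Mark E: refs=null A A, marked=C D E F
Mark A: refs=null, marked=A C D E F
Unmarked (collected): B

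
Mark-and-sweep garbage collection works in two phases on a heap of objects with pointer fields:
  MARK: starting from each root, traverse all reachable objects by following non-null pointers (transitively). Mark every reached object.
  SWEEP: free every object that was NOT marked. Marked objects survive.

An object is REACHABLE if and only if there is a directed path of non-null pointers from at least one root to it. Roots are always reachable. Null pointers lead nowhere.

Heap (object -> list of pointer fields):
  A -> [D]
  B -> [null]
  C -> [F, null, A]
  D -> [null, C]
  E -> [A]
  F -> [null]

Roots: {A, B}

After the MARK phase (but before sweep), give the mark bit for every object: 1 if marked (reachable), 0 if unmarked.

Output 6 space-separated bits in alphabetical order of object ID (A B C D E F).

Answer: 1 1 1 1 0 1

Derivation:
Roots: A B
Mark A: refs=D, marked=A
Mark B: refs=null, marked=A B
Mark D: refs=null C, marked=A B D
Mark C: refs=F null A, marked=A B C D
Mark F: refs=null, marked=A B C D F
Unmarked (collected): E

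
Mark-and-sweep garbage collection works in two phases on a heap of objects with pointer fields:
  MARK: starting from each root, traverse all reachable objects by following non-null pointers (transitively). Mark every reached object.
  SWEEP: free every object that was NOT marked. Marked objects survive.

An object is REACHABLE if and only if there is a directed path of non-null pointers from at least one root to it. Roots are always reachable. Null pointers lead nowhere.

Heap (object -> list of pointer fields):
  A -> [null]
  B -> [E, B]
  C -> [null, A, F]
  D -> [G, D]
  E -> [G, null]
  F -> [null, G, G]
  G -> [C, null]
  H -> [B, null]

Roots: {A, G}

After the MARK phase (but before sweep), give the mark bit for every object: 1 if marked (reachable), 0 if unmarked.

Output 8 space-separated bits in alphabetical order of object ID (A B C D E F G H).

Roots: A G
Mark A: refs=null, marked=A
Mark G: refs=C null, marked=A G
Mark C: refs=null A F, marked=A C G
Mark F: refs=null G G, marked=A C F G
Unmarked (collected): B D E H

Answer: 1 0 1 0 0 1 1 0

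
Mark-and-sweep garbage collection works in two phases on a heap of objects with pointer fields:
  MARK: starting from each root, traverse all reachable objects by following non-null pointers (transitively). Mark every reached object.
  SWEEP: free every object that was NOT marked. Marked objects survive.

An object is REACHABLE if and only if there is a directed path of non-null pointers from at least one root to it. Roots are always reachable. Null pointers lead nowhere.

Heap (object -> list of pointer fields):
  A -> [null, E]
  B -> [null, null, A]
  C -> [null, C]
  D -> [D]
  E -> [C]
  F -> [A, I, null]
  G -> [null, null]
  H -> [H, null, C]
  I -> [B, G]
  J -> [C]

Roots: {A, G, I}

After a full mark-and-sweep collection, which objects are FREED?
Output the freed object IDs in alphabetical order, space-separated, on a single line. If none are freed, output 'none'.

Answer: D F H J

Derivation:
Roots: A G I
Mark A: refs=null E, marked=A
Mark G: refs=null null, marked=A G
Mark I: refs=B G, marked=A G I
Mark E: refs=C, marked=A E G I
Mark B: refs=null null A, marked=A B E G I
Mark C: refs=null C, marked=A B C E G I
Unmarked (collected): D F H J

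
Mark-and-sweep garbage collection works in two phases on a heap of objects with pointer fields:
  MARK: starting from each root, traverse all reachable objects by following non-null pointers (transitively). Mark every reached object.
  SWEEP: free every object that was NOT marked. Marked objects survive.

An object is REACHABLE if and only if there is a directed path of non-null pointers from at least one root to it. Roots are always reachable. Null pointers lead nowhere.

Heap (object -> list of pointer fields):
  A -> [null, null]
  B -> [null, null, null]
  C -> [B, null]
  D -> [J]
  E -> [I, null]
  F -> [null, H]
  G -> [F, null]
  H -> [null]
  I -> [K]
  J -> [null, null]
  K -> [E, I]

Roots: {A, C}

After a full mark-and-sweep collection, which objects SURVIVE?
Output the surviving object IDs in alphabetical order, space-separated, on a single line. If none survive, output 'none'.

Answer: A B C

Derivation:
Roots: A C
Mark A: refs=null null, marked=A
Mark C: refs=B null, marked=A C
Mark B: refs=null null null, marked=A B C
Unmarked (collected): D E F G H I J K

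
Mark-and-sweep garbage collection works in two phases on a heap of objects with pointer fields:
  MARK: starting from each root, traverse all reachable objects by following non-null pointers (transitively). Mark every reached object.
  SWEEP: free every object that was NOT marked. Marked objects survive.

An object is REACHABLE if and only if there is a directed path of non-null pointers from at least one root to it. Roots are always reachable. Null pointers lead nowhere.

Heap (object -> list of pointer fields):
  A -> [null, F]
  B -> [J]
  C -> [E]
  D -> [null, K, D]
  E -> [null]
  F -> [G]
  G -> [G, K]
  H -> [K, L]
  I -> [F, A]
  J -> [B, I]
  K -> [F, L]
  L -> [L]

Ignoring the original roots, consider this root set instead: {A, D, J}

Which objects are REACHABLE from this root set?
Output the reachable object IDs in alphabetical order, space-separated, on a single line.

Answer: A B D F G I J K L

Derivation:
Roots: A D J
Mark A: refs=null F, marked=A
Mark D: refs=null K D, marked=A D
Mark J: refs=B I, marked=A D J
Mark F: refs=G, marked=A D F J
Mark K: refs=F L, marked=A D F J K
Mark B: refs=J, marked=A B D F J K
Mark I: refs=F A, marked=A B D F I J K
Mark G: refs=G K, marked=A B D F G I J K
Mark L: refs=L, marked=A B D F G I J K L
Unmarked (collected): C E H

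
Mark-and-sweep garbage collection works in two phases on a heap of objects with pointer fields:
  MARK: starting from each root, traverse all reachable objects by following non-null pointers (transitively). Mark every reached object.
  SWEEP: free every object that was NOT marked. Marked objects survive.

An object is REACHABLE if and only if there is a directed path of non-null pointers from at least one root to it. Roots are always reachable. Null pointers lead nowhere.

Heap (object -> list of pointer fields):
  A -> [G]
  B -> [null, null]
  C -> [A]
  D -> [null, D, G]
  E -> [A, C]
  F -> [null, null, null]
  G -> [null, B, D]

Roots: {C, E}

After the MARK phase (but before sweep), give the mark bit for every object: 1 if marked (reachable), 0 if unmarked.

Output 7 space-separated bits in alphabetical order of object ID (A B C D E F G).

Roots: C E
Mark C: refs=A, marked=C
Mark E: refs=A C, marked=C E
Mark A: refs=G, marked=A C E
Mark G: refs=null B D, marked=A C E G
Mark B: refs=null null, marked=A B C E G
Mark D: refs=null D G, marked=A B C D E G
Unmarked (collected): F

Answer: 1 1 1 1 1 0 1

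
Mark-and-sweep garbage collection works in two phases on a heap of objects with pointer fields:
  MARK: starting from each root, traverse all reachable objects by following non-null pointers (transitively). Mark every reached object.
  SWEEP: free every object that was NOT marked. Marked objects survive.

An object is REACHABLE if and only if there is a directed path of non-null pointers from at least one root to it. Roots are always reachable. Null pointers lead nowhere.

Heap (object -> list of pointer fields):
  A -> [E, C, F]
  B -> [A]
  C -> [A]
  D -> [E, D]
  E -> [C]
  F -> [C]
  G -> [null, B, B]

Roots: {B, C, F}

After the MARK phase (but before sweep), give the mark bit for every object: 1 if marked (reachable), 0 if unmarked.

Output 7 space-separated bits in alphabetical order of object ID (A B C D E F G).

Roots: B C F
Mark B: refs=A, marked=B
Mark C: refs=A, marked=B C
Mark F: refs=C, marked=B C F
Mark A: refs=E C F, marked=A B C F
Mark E: refs=C, marked=A B C E F
Unmarked (collected): D G

Answer: 1 1 1 0 1 1 0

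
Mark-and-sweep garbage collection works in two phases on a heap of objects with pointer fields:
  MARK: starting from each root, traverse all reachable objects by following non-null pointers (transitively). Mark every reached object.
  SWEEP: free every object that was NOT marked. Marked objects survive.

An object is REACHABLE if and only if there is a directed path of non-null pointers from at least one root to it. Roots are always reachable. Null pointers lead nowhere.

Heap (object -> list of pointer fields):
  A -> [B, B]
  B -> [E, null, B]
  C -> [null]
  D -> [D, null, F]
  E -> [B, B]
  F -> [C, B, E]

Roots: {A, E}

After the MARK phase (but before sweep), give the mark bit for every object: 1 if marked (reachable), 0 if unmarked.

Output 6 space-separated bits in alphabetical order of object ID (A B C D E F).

Answer: 1 1 0 0 1 0

Derivation:
Roots: A E
Mark A: refs=B B, marked=A
Mark E: refs=B B, marked=A E
Mark B: refs=E null B, marked=A B E
Unmarked (collected): C D F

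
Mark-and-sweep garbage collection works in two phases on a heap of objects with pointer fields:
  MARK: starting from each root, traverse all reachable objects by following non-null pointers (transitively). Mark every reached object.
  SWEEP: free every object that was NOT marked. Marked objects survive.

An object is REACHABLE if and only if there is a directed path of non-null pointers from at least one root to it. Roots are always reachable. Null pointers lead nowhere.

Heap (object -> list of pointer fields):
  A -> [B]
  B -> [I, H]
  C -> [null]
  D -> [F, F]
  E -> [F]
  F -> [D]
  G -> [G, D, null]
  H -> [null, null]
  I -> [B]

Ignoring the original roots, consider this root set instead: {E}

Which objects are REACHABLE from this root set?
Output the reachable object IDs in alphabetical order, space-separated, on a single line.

Answer: D E F

Derivation:
Roots: E
Mark E: refs=F, marked=E
Mark F: refs=D, marked=E F
Mark D: refs=F F, marked=D E F
Unmarked (collected): A B C G H I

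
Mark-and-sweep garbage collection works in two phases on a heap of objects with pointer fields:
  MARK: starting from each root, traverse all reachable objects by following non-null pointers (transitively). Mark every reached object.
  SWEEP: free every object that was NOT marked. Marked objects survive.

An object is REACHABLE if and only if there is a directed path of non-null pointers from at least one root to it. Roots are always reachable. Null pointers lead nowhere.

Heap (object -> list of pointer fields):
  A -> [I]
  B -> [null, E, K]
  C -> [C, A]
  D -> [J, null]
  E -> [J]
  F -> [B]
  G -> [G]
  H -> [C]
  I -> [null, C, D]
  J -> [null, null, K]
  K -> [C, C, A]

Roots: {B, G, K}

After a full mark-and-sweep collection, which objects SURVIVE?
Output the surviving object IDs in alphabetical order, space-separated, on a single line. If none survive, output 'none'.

Roots: B G K
Mark B: refs=null E K, marked=B
Mark G: refs=G, marked=B G
Mark K: refs=C C A, marked=B G K
Mark E: refs=J, marked=B E G K
Mark C: refs=C A, marked=B C E G K
Mark A: refs=I, marked=A B C E G K
Mark J: refs=null null K, marked=A B C E G J K
Mark I: refs=null C D, marked=A B C E G I J K
Mark D: refs=J null, marked=A B C D E G I J K
Unmarked (collected): F H

Answer: A B C D E G I J K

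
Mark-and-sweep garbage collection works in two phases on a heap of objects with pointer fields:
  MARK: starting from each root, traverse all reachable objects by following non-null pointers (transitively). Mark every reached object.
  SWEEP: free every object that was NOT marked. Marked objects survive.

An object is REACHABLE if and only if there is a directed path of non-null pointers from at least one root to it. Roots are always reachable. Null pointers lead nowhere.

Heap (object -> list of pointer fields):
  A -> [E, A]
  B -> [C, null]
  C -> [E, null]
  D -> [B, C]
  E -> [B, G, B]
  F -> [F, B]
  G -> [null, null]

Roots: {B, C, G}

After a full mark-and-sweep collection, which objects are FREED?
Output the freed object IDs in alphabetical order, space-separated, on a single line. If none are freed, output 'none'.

Roots: B C G
Mark B: refs=C null, marked=B
Mark C: refs=E null, marked=B C
Mark G: refs=null null, marked=B C G
Mark E: refs=B G B, marked=B C E G
Unmarked (collected): A D F

Answer: A D F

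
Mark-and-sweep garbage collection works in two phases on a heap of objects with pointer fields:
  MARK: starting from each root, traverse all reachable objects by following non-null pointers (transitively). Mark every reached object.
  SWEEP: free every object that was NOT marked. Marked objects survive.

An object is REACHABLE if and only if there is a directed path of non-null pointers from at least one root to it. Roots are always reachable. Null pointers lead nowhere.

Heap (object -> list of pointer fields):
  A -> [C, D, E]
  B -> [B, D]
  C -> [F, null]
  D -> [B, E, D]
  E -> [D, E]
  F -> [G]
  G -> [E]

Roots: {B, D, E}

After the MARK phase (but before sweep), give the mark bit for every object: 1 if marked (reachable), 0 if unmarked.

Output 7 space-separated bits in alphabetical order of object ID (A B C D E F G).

Roots: B D E
Mark B: refs=B D, marked=B
Mark D: refs=B E D, marked=B D
Mark E: refs=D E, marked=B D E
Unmarked (collected): A C F G

Answer: 0 1 0 1 1 0 0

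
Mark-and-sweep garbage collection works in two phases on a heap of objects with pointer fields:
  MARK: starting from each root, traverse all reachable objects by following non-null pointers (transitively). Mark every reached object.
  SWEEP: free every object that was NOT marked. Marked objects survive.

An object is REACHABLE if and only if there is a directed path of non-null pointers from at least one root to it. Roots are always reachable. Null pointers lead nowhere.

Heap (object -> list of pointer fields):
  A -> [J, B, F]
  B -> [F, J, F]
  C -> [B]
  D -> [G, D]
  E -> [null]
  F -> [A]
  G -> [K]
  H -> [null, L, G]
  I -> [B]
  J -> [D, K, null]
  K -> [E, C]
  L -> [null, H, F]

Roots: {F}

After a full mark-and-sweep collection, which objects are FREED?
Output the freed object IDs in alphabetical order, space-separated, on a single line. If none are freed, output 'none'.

Answer: H I L

Derivation:
Roots: F
Mark F: refs=A, marked=F
Mark A: refs=J B F, marked=A F
Mark J: refs=D K null, marked=A F J
Mark B: refs=F J F, marked=A B F J
Mark D: refs=G D, marked=A B D F J
Mark K: refs=E C, marked=A B D F J K
Mark G: refs=K, marked=A B D F G J K
Mark E: refs=null, marked=A B D E F G J K
Mark C: refs=B, marked=A B C D E F G J K
Unmarked (collected): H I L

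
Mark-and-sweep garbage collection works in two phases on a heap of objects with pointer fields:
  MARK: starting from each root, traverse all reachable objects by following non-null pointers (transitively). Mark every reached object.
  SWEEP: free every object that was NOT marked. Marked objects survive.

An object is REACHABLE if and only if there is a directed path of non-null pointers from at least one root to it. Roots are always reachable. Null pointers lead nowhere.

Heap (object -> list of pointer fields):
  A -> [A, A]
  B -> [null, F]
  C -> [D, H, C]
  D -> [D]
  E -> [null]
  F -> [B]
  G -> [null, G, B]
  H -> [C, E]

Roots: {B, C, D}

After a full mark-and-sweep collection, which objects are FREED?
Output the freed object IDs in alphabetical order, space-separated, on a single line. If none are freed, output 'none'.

Answer: A G

Derivation:
Roots: B C D
Mark B: refs=null F, marked=B
Mark C: refs=D H C, marked=B C
Mark D: refs=D, marked=B C D
Mark F: refs=B, marked=B C D F
Mark H: refs=C E, marked=B C D F H
Mark E: refs=null, marked=B C D E F H
Unmarked (collected): A G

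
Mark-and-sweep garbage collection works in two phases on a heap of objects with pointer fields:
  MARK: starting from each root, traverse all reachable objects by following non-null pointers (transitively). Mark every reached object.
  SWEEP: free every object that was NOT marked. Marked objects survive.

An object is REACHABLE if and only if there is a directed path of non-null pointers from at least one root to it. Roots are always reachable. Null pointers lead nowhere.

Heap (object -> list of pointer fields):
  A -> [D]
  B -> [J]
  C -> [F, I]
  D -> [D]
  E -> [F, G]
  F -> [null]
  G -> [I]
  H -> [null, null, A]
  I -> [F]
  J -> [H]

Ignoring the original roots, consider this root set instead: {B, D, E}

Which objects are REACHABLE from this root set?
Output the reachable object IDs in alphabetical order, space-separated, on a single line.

Answer: A B D E F G H I J

Derivation:
Roots: B D E
Mark B: refs=J, marked=B
Mark D: refs=D, marked=B D
Mark E: refs=F G, marked=B D E
Mark J: refs=H, marked=B D E J
Mark F: refs=null, marked=B D E F J
Mark G: refs=I, marked=B D E F G J
Mark H: refs=null null A, marked=B D E F G H J
Mark I: refs=F, marked=B D E F G H I J
Mark A: refs=D, marked=A B D E F G H I J
Unmarked (collected): C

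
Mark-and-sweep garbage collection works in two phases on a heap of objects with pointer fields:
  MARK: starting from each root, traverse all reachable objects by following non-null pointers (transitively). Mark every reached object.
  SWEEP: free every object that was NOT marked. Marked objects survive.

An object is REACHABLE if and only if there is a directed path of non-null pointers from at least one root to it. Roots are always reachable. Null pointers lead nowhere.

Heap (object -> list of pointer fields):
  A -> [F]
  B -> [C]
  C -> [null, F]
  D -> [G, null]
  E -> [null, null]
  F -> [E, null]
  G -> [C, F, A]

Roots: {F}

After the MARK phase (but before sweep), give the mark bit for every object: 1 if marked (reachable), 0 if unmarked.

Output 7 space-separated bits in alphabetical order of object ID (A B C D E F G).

Answer: 0 0 0 0 1 1 0

Derivation:
Roots: F
Mark F: refs=E null, marked=F
Mark E: refs=null null, marked=E F
Unmarked (collected): A B C D G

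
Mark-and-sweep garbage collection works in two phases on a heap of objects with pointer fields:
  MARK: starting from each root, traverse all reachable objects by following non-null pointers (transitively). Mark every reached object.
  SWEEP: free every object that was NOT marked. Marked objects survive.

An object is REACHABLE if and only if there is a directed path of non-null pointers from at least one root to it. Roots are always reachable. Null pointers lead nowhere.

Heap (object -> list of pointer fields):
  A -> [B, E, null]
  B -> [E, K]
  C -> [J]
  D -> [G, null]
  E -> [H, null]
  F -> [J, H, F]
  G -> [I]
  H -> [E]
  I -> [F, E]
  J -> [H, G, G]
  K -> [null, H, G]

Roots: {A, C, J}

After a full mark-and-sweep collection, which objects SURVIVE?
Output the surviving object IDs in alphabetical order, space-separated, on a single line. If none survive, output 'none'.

Answer: A B C E F G H I J K

Derivation:
Roots: A C J
Mark A: refs=B E null, marked=A
Mark C: refs=J, marked=A C
Mark J: refs=H G G, marked=A C J
Mark B: refs=E K, marked=A B C J
Mark E: refs=H null, marked=A B C E J
Mark H: refs=E, marked=A B C E H J
Mark G: refs=I, marked=A B C E G H J
Mark K: refs=null H G, marked=A B C E G H J K
Mark I: refs=F E, marked=A B C E G H I J K
Mark F: refs=J H F, marked=A B C E F G H I J K
Unmarked (collected): D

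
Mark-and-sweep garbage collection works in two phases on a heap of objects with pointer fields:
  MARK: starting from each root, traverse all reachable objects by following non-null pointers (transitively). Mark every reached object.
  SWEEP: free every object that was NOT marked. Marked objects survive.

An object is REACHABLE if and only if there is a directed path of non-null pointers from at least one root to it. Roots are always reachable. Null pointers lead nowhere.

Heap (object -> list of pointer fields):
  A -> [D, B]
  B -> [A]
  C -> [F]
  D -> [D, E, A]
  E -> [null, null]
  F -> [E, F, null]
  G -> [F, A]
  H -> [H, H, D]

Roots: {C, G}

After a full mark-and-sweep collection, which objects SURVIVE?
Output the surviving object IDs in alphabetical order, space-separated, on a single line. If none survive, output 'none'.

Answer: A B C D E F G

Derivation:
Roots: C G
Mark C: refs=F, marked=C
Mark G: refs=F A, marked=C G
Mark F: refs=E F null, marked=C F G
Mark A: refs=D B, marked=A C F G
Mark E: refs=null null, marked=A C E F G
Mark D: refs=D E A, marked=A C D E F G
Mark B: refs=A, marked=A B C D E F G
Unmarked (collected): H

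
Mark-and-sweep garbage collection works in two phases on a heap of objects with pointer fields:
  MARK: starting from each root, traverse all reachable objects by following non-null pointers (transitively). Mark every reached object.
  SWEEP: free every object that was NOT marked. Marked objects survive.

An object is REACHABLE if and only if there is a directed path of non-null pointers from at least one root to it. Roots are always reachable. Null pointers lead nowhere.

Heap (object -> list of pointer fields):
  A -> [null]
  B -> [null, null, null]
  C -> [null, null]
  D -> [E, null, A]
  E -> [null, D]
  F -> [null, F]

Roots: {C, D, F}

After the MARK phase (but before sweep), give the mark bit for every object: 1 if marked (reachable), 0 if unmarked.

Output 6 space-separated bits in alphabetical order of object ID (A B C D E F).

Answer: 1 0 1 1 1 1

Derivation:
Roots: C D F
Mark C: refs=null null, marked=C
Mark D: refs=E null A, marked=C D
Mark F: refs=null F, marked=C D F
Mark E: refs=null D, marked=C D E F
Mark A: refs=null, marked=A C D E F
Unmarked (collected): B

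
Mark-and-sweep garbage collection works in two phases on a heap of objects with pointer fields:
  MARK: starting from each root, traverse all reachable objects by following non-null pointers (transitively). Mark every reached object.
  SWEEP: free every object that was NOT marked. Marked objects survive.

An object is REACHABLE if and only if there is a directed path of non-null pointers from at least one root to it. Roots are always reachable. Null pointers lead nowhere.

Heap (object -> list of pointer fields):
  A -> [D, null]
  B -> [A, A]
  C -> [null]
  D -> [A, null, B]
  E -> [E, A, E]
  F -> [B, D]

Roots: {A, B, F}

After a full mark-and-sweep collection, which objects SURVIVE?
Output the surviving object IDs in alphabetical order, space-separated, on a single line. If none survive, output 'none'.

Roots: A B F
Mark A: refs=D null, marked=A
Mark B: refs=A A, marked=A B
Mark F: refs=B D, marked=A B F
Mark D: refs=A null B, marked=A B D F
Unmarked (collected): C E

Answer: A B D F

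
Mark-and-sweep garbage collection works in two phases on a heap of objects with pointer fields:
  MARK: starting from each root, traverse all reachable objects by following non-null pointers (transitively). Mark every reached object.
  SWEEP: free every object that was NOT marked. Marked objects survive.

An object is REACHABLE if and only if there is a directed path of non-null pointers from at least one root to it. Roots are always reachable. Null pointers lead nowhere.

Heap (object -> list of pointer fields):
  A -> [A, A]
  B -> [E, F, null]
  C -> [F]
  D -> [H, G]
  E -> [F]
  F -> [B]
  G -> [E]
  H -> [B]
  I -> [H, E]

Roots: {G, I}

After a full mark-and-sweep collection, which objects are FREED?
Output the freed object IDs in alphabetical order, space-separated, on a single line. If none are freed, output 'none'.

Roots: G I
Mark G: refs=E, marked=G
Mark I: refs=H E, marked=G I
Mark E: refs=F, marked=E G I
Mark H: refs=B, marked=E G H I
Mark F: refs=B, marked=E F G H I
Mark B: refs=E F null, marked=B E F G H I
Unmarked (collected): A C D

Answer: A C D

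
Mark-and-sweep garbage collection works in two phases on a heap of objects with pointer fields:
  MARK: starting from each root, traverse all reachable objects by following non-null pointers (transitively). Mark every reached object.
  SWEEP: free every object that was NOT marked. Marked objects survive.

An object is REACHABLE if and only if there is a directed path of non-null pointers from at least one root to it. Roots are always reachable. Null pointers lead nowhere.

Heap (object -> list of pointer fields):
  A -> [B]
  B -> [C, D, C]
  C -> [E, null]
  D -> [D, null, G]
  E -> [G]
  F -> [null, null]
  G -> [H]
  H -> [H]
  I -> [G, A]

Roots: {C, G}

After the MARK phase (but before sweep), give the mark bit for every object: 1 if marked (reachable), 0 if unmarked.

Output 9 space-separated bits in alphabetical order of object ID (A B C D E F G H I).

Roots: C G
Mark C: refs=E null, marked=C
Mark G: refs=H, marked=C G
Mark E: refs=G, marked=C E G
Mark H: refs=H, marked=C E G H
Unmarked (collected): A B D F I

Answer: 0 0 1 0 1 0 1 1 0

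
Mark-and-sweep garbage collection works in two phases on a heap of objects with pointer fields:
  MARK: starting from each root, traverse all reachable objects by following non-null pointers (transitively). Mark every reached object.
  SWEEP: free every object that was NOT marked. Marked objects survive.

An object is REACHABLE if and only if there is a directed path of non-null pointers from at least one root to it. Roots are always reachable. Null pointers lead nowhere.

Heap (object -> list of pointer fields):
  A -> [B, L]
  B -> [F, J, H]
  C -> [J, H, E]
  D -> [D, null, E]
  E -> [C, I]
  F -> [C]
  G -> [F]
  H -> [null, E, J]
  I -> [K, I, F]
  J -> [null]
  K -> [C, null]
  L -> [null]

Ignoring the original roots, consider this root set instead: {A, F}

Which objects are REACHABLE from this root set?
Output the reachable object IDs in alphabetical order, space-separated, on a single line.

Roots: A F
Mark A: refs=B L, marked=A
Mark F: refs=C, marked=A F
Mark B: refs=F J H, marked=A B F
Mark L: refs=null, marked=A B F L
Mark C: refs=J H E, marked=A B C F L
Mark J: refs=null, marked=A B C F J L
Mark H: refs=null E J, marked=A B C F H J L
Mark E: refs=C I, marked=A B C E F H J L
Mark I: refs=K I F, marked=A B C E F H I J L
Mark K: refs=C null, marked=A B C E F H I J K L
Unmarked (collected): D G

Answer: A B C E F H I J K L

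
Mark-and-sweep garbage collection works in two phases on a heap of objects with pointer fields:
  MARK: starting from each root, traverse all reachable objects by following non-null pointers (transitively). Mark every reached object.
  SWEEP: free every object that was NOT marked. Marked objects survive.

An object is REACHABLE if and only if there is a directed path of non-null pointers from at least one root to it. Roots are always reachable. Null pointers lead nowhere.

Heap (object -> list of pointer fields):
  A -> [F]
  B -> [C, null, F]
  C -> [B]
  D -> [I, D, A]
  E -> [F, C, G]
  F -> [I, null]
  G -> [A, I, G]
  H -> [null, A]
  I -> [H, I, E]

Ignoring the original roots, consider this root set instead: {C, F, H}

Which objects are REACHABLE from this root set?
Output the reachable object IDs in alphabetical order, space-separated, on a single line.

Roots: C F H
Mark C: refs=B, marked=C
Mark F: refs=I null, marked=C F
Mark H: refs=null A, marked=C F H
Mark B: refs=C null F, marked=B C F H
Mark I: refs=H I E, marked=B C F H I
Mark A: refs=F, marked=A B C F H I
Mark E: refs=F C G, marked=A B C E F H I
Mark G: refs=A I G, marked=A B C E F G H I
Unmarked (collected): D

Answer: A B C E F G H I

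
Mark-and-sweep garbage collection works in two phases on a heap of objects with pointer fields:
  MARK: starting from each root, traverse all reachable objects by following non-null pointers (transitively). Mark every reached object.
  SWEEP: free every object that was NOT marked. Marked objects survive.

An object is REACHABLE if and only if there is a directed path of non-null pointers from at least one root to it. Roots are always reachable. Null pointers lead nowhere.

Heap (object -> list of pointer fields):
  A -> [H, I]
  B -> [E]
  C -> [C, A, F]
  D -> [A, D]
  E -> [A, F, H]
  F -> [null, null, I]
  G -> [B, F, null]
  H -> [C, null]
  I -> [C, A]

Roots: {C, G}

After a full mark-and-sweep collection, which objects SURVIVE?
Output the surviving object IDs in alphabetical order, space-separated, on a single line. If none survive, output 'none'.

Answer: A B C E F G H I

Derivation:
Roots: C G
Mark C: refs=C A F, marked=C
Mark G: refs=B F null, marked=C G
Mark A: refs=H I, marked=A C G
Mark F: refs=null null I, marked=A C F G
Mark B: refs=E, marked=A B C F G
Mark H: refs=C null, marked=A B C F G H
Mark I: refs=C A, marked=A B C F G H I
Mark E: refs=A F H, marked=A B C E F G H I
Unmarked (collected): D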